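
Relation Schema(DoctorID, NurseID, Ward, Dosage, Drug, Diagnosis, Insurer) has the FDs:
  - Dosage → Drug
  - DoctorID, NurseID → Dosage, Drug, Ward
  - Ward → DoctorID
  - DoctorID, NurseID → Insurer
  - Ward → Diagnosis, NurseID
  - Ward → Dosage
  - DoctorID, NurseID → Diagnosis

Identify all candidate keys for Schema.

{Ward}⁺ = {Diagnosis, DoctorID, Dosage, Drug, Insurer, NurseID, Ward} — all of the relation — so {Ward} is a candidate key.
{DoctorID, NurseID}⁺ = {Diagnosis, DoctorID, Dosage, Drug, Insurer, NurseID, Ward} — all of the relation — so {DoctorID, NurseID} is a candidate key.
No proper subset of any of these is a key, and no other minimal superkey exists.

{DoctorID, NurseID}, {Ward}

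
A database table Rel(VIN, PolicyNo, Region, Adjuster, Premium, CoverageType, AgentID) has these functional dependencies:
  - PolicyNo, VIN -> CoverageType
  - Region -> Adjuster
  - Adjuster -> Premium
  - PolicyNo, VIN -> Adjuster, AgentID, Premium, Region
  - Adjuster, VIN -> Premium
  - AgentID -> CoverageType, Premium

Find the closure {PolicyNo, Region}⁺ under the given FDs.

Start with {PolicyNo, Region}.
Region -> Adjuster applies; add {Adjuster} → now {Adjuster, PolicyNo, Region}.
Adjuster -> Premium applies; add {Premium} → now {Adjuster, PolicyNo, Premium, Region}.
No further FD applies.

{Adjuster, PolicyNo, Premium, Region}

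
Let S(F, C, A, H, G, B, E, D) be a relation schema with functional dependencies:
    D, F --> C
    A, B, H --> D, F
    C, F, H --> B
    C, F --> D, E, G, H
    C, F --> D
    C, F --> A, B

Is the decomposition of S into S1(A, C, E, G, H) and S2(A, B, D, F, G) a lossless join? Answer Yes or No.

No

Common attributes: {A, G}; their closure is {A, G}.
Neither S1 nor S2 is contained in that closure, so the decomposition is lossy.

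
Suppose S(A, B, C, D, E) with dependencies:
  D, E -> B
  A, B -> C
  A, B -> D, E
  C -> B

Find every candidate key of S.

No FD produces {A}, so it must be in every candidate key.
{A, B} is a candidate key since {A, B}⁺ = {A, B, C, D, E} covers every attribute.
{A, C} is a candidate key since {A, C}⁺ = {A, B, C, D, E} covers every attribute.
{A, D, E} is a candidate key since {A, D, E}⁺ = {A, B, C, D, E} covers every attribute.
These are minimal and exhaustive — every other superkey contains one of them.

{A, B}, {A, C}, {A, D, E}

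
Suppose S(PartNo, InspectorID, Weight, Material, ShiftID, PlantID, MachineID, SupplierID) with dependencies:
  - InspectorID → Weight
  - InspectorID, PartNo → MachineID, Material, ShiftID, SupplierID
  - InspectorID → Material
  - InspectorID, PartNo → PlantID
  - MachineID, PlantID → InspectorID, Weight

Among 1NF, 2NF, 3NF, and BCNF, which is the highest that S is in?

1NF

Candidate keys: {InspectorID, PartNo}, {MachineID, PartNo, PlantID}. Prime attributes: {InspectorID, MachineID, PartNo, PlantID}.
InspectorID → Weight breaks BCNF: {InspectorID}⁺ = {InspectorID, Material, Weight}, so {InspectorID} is not a superkey.
InspectorID → Weight determines the non-prime attribute {Weight} from a non-superkey — 3NF is violated.
{InspectorID} is a proper subset of the key {InspectorID, PartNo}, and {InspectorID}⁺ contains the non-prime attributes {Material, Weight} — a partial dependency, so 2NF is violated.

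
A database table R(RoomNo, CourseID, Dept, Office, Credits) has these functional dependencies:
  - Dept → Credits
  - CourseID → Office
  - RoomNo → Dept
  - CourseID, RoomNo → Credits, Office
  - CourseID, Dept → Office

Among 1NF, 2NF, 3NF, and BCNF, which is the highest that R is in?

Candidate key: {CourseID, RoomNo}. Prime attributes: {CourseID, RoomNo}.
Dept → Credits breaks BCNF: {Dept}⁺ = {Credits, Dept}, so {Dept} is not a superkey.
Dept → Credits determines the non-prime attribute {Credits} from a non-superkey — 3NF is violated.
The proper key subset {CourseID} of {CourseID, RoomNo} determines non-prime {Office}, so the relation is not even in 2NF.

1NF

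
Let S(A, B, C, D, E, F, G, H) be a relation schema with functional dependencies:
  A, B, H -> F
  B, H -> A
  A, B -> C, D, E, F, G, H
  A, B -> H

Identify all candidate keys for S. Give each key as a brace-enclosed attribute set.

{A, B}, {B, H}

No FD produces {B}, so it must be in every candidate key.
Closure of {A, B} is {A, B, C, D, E, F, G, H}, the whole schema; {A, B} is a candidate key.
Closure of {B, H} is {A, B, C, D, E, F, G, H}, the whole schema; {B, H} is a candidate key.
Any other superkey properly contains one of these, so there are no further candidate keys.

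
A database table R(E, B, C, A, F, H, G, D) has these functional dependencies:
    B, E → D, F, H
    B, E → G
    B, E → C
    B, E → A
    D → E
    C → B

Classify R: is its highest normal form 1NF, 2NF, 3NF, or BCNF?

Candidate keys: {B, D}, {B, E}, {C, D}, {C, E}. Prime attributes: {B, C, D, E}.
D → E: {D}⁺ = {D, E}, which is not all of the attributes, so the left side is not a superkey — BCNF is violated.
Since {E} ⊆ prime attributes and every other non-superkey FD also has a prime right side, the schema is in 3NF.

3NF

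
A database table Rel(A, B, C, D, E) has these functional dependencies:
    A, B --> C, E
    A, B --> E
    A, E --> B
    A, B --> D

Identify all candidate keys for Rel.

{A, B}, {A, E}

{A} never appears on the right of any FD, so every key must include it.
{A, B}⁺ = {A, B, C, D, E}, which is every attribute, so {A, B} is a candidate key.
{A, E}⁺ = {A, B, C, D, E}, which is every attribute, so {A, E} is a candidate key.
Any other superkey properly contains one of these, so there are no further candidate keys.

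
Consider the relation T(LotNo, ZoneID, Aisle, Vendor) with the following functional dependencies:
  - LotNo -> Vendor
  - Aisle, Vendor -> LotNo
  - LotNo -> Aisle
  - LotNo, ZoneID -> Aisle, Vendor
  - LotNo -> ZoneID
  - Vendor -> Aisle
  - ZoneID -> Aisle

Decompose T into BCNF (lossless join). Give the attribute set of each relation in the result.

{Aisle, ZoneID}; {LotNo, Vendor, ZoneID}

Candidate keys of the original relation: {LotNo}, {Vendor}.
Within {Aisle, LotNo, Vendor, ZoneID}: {ZoneID}⁺ ∩ {Aisle, LotNo, Vendor, ZoneID} = {Aisle, ZoneID}, not the whole set, so ZoneID -> Aisle violates BCNF; decompose into {Aisle, ZoneID} and {LotNo, Vendor, ZoneID}.
{Aisle, ZoneID} is in BCNF.
{LotNo, Vendor, ZoneID} is in BCNF.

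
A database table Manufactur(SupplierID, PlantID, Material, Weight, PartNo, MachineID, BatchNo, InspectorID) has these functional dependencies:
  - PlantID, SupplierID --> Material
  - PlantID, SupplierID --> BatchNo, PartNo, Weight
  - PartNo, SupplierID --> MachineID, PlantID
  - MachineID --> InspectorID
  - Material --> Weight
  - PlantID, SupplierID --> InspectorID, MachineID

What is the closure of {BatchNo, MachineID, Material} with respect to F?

{BatchNo, InspectorID, MachineID, Material, Weight}

Start with {BatchNo, MachineID, Material}.
MachineID --> InspectorID applies; add {InspectorID} → now {BatchNo, InspectorID, MachineID, Material}.
Material --> Weight applies; add {Weight} → now {BatchNo, InspectorID, MachineID, Material, Weight}.
No further FD applies.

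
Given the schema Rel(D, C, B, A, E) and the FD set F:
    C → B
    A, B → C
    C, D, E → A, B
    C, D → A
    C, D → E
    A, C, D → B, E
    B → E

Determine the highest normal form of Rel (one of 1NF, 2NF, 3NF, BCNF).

1NF

Candidate keys: {A, B, D}, {C, D}. Prime attributes: {A, B, C, D}.
C → B breaks BCNF: {C}⁺ = {B, C, E}, so {C} is not a superkey.
B → E has non-prime {E} on the right and a non-superkey on the left, so 3NF fails.
Since {C} ⊂ {C, D} and {C}⁺ ⊇ {E} with {E} non-prime, there is a partial dependency; 2NF fails.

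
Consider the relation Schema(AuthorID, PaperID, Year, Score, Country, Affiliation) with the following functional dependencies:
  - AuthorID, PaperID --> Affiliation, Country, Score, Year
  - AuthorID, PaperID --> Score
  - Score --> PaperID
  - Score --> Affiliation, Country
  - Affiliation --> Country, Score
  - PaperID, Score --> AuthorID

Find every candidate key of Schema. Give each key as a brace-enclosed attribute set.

{Affiliation}, {AuthorID, PaperID}, {Score}

Closure of {Affiliation} is {Affiliation, AuthorID, Country, PaperID, Score, Year}, the whole schema; {Affiliation} is a candidate key.
Closure of {Score} is {Affiliation, AuthorID, Country, PaperID, Score, Year}, the whole schema; {Score} is a candidate key.
Closure of {AuthorID, PaperID} is {Affiliation, AuthorID, Country, PaperID, Score, Year}, the whole schema; {AuthorID, PaperID} is a candidate key.
These are minimal and exhaustive — every other superkey contains one of them.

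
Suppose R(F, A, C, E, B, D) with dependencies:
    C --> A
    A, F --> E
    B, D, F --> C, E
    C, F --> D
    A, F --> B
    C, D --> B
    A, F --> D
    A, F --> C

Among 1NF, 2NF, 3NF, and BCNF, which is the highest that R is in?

Candidate keys: {A, F}, {B, D, F}, {C, F}. Prime attributes: {A, B, C, D, F}.
C --> A breaks BCNF: {C}⁺ = {A, C}, so {C} is not a superkey.
But every attribute on its right side ({A}) is prime, and the same holds for every other non-superkey FD, so 3NF still holds.

3NF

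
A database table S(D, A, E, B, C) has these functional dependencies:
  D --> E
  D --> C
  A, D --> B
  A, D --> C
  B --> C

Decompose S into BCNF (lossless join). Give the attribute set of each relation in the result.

{A, B, D}; {C, D, E}

Candidate key of the original relation: {A, D}.
{A, B, C, D, E}: {D} determines {C, D, E} here but is not a superkey — split on D --> C, E, giving {C, D, E} and {A, B, D}.
{C, D, E} is in BCNF.
{A, B, D} is in BCNF.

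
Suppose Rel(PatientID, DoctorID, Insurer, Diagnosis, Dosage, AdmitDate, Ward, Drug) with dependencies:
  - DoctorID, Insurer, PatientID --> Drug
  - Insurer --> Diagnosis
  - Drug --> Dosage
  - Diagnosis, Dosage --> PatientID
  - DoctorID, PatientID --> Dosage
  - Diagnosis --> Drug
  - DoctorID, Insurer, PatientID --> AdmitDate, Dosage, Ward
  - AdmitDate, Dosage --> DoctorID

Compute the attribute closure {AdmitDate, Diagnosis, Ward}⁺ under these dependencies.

{AdmitDate, Diagnosis, DoctorID, Dosage, Drug, PatientID, Ward}

Start with {AdmitDate, Diagnosis, Ward}.
Diagnosis --> Drug applies; add {Drug} → now {AdmitDate, Diagnosis, Drug, Ward}.
Drug --> Dosage applies; add {Dosage} → now {AdmitDate, Diagnosis, Dosage, Drug, Ward}.
Diagnosis, Dosage --> PatientID applies; add {PatientID} → now {AdmitDate, Diagnosis, Dosage, Drug, PatientID, Ward}.
AdmitDate, Dosage --> DoctorID applies; add {DoctorID} → now {AdmitDate, Diagnosis, DoctorID, Dosage, Drug, PatientID, Ward}.
No further FD applies.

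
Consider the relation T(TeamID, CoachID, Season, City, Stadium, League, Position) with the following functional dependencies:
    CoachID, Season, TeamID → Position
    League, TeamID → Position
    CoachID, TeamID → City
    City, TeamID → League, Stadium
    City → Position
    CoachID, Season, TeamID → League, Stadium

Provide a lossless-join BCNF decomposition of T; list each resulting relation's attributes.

Candidate key of the original relation: {CoachID, Season, TeamID}.
{City, CoachID, League, Position, Season, Stadium, TeamID}: {League, TeamID} determines {League, Position, TeamID} here but is not a superkey — split on League, TeamID → Position, giving {League, Position, TeamID} and {City, CoachID, League, Season, Stadium, TeamID}.
{League, Position, TeamID} is in BCNF.
{City, CoachID, League, Season, Stadium, TeamID}: {CoachID, TeamID} determines {City, CoachID, League, Stadium, TeamID} here but is not a superkey — split on CoachID, TeamID → City, League, Stadium, giving {City, CoachID, League, Stadium, TeamID} and {CoachID, Season, TeamID}.
{City, CoachID, League, Stadium, TeamID}: {City, TeamID} determines {City, League, Stadium, TeamID} here but is not a superkey — split on City, TeamID → League, Stadium, giving {City, League, Stadium, TeamID} and {City, CoachID, TeamID}.
{City, League, Stadium, TeamID} is in BCNF.
{City, CoachID, TeamID} is in BCNF.
{CoachID, Season, TeamID} is in BCNF.

{City, CoachID, TeamID}; {City, League, Stadium, TeamID}; {CoachID, Season, TeamID}; {League, Position, TeamID}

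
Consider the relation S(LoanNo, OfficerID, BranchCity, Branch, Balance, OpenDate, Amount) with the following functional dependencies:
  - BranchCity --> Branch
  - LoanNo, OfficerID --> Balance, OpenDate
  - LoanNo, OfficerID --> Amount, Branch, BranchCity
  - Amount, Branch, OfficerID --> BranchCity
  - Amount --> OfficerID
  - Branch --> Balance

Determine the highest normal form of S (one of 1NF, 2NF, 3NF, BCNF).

Candidate keys: {Amount, LoanNo}, {LoanNo, OfficerID}. Prime attributes: {Amount, LoanNo, OfficerID}.
BranchCity --> Branch breaks BCNF: {BranchCity}⁺ = {Balance, Branch, BranchCity}, so {BranchCity} is not a superkey.
BranchCity --> Branch has non-prime {Branch} on the right and a non-superkey on the left, so 3NF fails.
No non-prime attribute depends on a proper subset of any candidate key, so 2NF holds.

2NF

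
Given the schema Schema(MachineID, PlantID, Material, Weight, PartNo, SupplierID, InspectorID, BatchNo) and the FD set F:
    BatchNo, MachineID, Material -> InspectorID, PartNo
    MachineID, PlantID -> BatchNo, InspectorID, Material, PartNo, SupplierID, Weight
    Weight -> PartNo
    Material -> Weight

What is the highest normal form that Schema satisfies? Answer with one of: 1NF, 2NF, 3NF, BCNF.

Candidate key: {MachineID, PlantID}. Prime attributes: {MachineID, PlantID}.
BatchNo, MachineID, Material -> InspectorID, PartNo: {BatchNo, MachineID, Material}⁺ = {BatchNo, InspectorID, MachineID, Material, PartNo, Weight}, which is not all of the attributes, so the left side is not a superkey — BCNF is violated.
BatchNo, MachineID, Material -> InspectorID, PartNo has non-prime {InspectorID, PartNo} on the right and a non-superkey on the left, so 3NF fails.
No proper subset of a key has a non-prime attribute in its closure, so there is no partial dependency; 2NF holds.

2NF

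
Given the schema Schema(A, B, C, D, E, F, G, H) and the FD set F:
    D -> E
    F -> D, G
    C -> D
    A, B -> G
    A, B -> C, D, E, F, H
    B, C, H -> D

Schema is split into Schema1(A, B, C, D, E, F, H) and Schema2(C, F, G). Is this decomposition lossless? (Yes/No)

Yes

The shared attributes are {C, F} and {C, F}⁺ = {C, D, E, F, G}.
This includes all of Schema2, so the common attributes are a superkey of Schema2 — the join is lossless.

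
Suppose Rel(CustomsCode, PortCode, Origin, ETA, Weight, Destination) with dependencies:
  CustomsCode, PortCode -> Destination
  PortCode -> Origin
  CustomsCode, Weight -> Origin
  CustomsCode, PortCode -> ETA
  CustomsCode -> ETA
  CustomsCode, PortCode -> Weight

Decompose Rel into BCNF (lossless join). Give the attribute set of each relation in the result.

{CustomsCode, Destination, PortCode, Weight}; {CustomsCode, ETA}; {Origin, PortCode}

Candidate key of the original relation: {CustomsCode, PortCode}.
{CustomsCode, Destination, ETA, Origin, PortCode, Weight}: {PortCode} determines {Origin, PortCode} here but is not a superkey — split on PortCode -> Origin, giving {Origin, PortCode} and {CustomsCode, Destination, ETA, PortCode, Weight}.
{Origin, PortCode} is in BCNF.
{CustomsCode, Destination, ETA, PortCode, Weight}: {CustomsCode, Weight} determines {CustomsCode, ETA, Weight} here but is not a superkey — split on CustomsCode, Weight -> ETA, giving {CustomsCode, ETA, Weight} and {CustomsCode, Destination, PortCode, Weight}.
{CustomsCode, ETA, Weight}: {CustomsCode} determines {CustomsCode, ETA} here but is not a superkey — split on CustomsCode -> ETA, giving {CustomsCode, ETA} and {CustomsCode, Weight}.
{CustomsCode, ETA} is in BCNF.
{CustomsCode, Weight} is in BCNF.
{CustomsCode, Destination, PortCode, Weight} is in BCNF.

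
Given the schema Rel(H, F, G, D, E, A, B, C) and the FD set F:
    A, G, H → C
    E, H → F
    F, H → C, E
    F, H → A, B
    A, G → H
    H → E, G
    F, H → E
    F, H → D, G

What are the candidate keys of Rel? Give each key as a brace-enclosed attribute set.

{A, G}, {H}

{H}⁺ = {A, B, C, D, E, F, G, H} — all of the relation — so {H} is a candidate key.
{A, G}⁺ = {A, B, C, D, E, F, G, H} — all of the relation — so {A, G} is a candidate key.
Any other superkey properly contains one of these, so there are no further candidate keys.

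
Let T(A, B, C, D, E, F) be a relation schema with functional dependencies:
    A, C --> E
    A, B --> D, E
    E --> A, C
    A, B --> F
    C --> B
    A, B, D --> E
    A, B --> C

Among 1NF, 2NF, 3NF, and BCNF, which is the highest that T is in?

Candidate keys: {A, B}, {A, C}, {E}. Prime attributes: {A, B, C, E}.
C --> B: {C}⁺ = {B, C}, which is not all of the attributes, so the left side is not a superkey — BCNF is violated.
Its right-hand attributes {B} are all prime, as are those of every other non-superkey FD — the relation is in 3NF.

3NF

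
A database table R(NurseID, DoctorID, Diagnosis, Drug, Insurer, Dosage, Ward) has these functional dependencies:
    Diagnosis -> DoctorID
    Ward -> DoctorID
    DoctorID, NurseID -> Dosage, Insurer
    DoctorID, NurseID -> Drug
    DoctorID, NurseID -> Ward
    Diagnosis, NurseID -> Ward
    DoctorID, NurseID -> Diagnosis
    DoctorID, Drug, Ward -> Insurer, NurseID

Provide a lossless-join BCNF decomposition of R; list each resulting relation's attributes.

{Diagnosis, DoctorID}; {Diagnosis, Dosage, Drug, Insurer, NurseID, Ward}

Candidate keys of the original relation: {Diagnosis, NurseID}, {DoctorID, NurseID}, {Drug, Ward}, {NurseID, Ward}.
{Diagnosis, DoctorID, Dosage, Drug, Insurer, NurseID, Ward}: {Diagnosis} determines {Diagnosis, DoctorID} here but is not a superkey — split on Diagnosis -> DoctorID, giving {Diagnosis, DoctorID} and {Diagnosis, Dosage, Drug, Insurer, NurseID, Ward}.
{Diagnosis, DoctorID} has no BCNF violation.
{Diagnosis, Dosage, Drug, Insurer, NurseID, Ward} has no BCNF violation.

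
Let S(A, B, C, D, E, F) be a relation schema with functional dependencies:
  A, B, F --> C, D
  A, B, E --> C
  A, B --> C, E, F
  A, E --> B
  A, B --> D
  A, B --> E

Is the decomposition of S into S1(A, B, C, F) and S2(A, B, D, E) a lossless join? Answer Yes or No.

Yes

The shared attributes are {A, B} and {A, B}⁺ = {A, B, C, D, E, F}.
Since S1 ⊆ {A, B, C, D, E, F}, the intersection is a superkey of S1; the decomposition is lossless.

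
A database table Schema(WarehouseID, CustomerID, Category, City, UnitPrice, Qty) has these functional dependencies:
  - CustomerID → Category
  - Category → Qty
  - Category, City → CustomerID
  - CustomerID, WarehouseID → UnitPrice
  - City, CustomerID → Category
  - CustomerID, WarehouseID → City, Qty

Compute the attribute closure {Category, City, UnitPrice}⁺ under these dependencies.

{Category, City, CustomerID, Qty, UnitPrice}

Start with {Category, City, UnitPrice}.
Category → Qty applies; add {Qty} → now {Category, City, Qty, UnitPrice}.
Category, City → CustomerID applies; add {CustomerID} → now {Category, City, CustomerID, Qty, UnitPrice}.
No further FD applies.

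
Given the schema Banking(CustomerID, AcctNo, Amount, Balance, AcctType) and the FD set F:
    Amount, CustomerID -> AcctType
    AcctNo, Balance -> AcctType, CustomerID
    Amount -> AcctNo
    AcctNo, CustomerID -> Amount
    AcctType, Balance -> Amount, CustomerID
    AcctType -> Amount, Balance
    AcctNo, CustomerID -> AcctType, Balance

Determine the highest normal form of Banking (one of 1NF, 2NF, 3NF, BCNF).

3NF

Candidate keys: {AcctNo, Balance}, {AcctNo, CustomerID}, {AcctType}, {Amount, Balance}, {Amount, CustomerID}. Prime attributes: {AcctNo, AcctType, Amount, Balance, CustomerID}.
For Amount -> AcctNo we have {Amount}⁺ = {AcctNo, Amount}; {Amount} is not a superkey, so BCNF fails.
Since {AcctNo} ⊆ prime attributes and every other non-superkey FD also has a prime right side, the schema is in 3NF.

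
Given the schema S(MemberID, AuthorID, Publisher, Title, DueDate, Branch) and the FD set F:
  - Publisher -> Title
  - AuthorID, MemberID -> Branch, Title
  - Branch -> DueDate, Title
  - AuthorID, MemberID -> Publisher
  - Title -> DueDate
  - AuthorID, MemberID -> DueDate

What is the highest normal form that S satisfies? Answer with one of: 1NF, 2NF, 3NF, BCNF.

2NF

Candidate key: {AuthorID, MemberID}. Prime attributes: {AuthorID, MemberID}.
For Publisher -> Title we have {Publisher}⁺ = {DueDate, Publisher, Title}; {Publisher} is not a superkey, so BCNF fails.
Publisher -> Title has non-prime {Title} on the right and a non-superkey on the left, so 3NF fails.
Checking every proper subset of each key, none determines a non-prime attribute — 2NF is satisfied.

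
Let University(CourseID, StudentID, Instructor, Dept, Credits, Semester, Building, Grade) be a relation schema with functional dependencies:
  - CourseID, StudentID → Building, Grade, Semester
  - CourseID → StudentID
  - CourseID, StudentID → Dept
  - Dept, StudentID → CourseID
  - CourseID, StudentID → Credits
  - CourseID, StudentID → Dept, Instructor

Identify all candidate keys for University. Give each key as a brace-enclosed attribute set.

{CourseID}⁺ = {Building, CourseID, Credits, Dept, Grade, Instructor, Semester, StudentID}, which is every attribute, so {CourseID} is a candidate key.
{Dept, StudentID}⁺ = {Building, CourseID, Credits, Dept, Grade, Instructor, Semester, StudentID}, which is every attribute, so {Dept, StudentID} is a candidate key.
Any other superkey properly contains one of these, so there are no further candidate keys.

{CourseID}, {Dept, StudentID}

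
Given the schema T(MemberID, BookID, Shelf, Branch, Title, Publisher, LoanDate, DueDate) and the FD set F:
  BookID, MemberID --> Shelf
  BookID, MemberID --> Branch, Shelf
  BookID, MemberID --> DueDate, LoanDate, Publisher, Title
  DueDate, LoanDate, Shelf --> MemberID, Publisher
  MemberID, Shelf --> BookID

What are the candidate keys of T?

{BookID, MemberID}⁺ = {BookID, Branch, DueDate, LoanDate, MemberID, Publisher, Shelf, Title}, which is every attribute, so {BookID, MemberID} is a candidate key.
{MemberID, Shelf}⁺ = {BookID, Branch, DueDate, LoanDate, MemberID, Publisher, Shelf, Title}, which is every attribute, so {MemberID, Shelf} is a candidate key.
{DueDate, LoanDate, Shelf}⁺ = {BookID, Branch, DueDate, LoanDate, MemberID, Publisher, Shelf, Title}, which is every attribute, so {DueDate, LoanDate, Shelf} is a candidate key.
These are minimal and exhaustive — every other superkey contains one of them.

{BookID, MemberID}, {DueDate, LoanDate, Shelf}, {MemberID, Shelf}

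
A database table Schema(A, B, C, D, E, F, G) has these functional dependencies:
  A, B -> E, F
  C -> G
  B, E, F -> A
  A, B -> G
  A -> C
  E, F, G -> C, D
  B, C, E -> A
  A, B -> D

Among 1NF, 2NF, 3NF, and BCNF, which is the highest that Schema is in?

Candidate keys: {A, B}, {B, C, E}, {B, E, F}. Prime attributes: {A, B, C, E, F}.
C -> G: {C}⁺ = {C, G}, which is not all of the attributes, so the left side is not a superkey — BCNF is violated.
C -> G has non-prime {G} on the right and a non-superkey on the left, so 3NF fails.
Since {A} ⊂ {A, B} and {A}⁺ ⊇ {G} with {G} non-prime, there is a partial dependency; 2NF fails.

1NF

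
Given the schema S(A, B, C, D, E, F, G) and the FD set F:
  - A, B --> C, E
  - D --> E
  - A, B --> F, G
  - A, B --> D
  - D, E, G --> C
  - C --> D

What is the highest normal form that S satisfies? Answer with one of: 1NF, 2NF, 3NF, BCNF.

2NF

Candidate key: {A, B}. Prime attributes: {A, B}.
For D --> E we have {D}⁺ = {D, E}; {D} is not a superkey, so BCNF fails.
D --> E has non-prime {E} on the right and a non-superkey on the left, so 3NF fails.
Checking every proper subset of each key, none determines a non-prime attribute — 2NF is satisfied.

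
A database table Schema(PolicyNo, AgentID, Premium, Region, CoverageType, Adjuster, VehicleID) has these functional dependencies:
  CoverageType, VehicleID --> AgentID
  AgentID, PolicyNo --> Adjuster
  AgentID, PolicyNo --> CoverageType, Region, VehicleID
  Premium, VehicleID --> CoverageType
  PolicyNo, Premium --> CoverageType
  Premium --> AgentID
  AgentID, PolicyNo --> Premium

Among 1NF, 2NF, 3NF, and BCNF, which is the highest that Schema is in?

Candidate keys: {AgentID, PolicyNo}, {CoverageType, PolicyNo, VehicleID}, {PolicyNo, Premium}. Prime attributes: {AgentID, CoverageType, PolicyNo, Premium, VehicleID}.
CoverageType, VehicleID --> AgentID: {CoverageType, VehicleID}⁺ = {AgentID, CoverageType, VehicleID}, which is not all of the attributes, so the left side is not a superkey — BCNF is violated.
Since {AgentID} ⊆ prime attributes and every other non-superkey FD also has a prime right side, the schema is in 3NF.

3NF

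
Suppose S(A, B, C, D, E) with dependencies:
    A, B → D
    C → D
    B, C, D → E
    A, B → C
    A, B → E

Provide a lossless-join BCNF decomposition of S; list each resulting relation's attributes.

{A, B, C}; {B, C, E}; {C, D}

Candidate key of the original relation: {A, B}.
Within {A, B, C, D, E}: {C}⁺ ∩ {A, B, C, D, E} = {C, D}, not the whole set, so C → D violates BCNF; decompose into {C, D} and {A, B, C, E}.
{C, D}: every determinant is a superkey — BCNF.
Within {A, B, C, E}: {B, C}⁺ ∩ {A, B, C, E} = {B, C, E}, not the whole set, so B, C → E violates BCNF; decompose into {B, C, E} and {A, B, C}.
{B, C, E}: every determinant is a superkey — BCNF.
{A, B, C}: every determinant is a superkey — BCNF.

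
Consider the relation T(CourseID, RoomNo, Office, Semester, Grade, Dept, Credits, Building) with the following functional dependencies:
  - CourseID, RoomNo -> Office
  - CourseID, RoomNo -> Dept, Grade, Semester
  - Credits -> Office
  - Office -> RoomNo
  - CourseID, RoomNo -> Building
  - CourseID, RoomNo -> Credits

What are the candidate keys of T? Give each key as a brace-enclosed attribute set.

No FD produces {CourseID}, so it must be in every candidate key.
{CourseID, Credits} is a candidate key since {CourseID, Credits}⁺ = {Building, CourseID, Credits, Dept, Grade, Office, RoomNo, Semester} covers every attribute.
{CourseID, Office} is a candidate key since {CourseID, Office}⁺ = {Building, CourseID, Credits, Dept, Grade, Office, RoomNo, Semester} covers every attribute.
{CourseID, RoomNo} is a candidate key since {CourseID, RoomNo}⁺ = {Building, CourseID, Credits, Dept, Grade, Office, RoomNo, Semester} covers every attribute.
No proper subset of any of these is a key, and no other minimal superkey exists.

{CourseID, Credits}, {CourseID, Office}, {CourseID, RoomNo}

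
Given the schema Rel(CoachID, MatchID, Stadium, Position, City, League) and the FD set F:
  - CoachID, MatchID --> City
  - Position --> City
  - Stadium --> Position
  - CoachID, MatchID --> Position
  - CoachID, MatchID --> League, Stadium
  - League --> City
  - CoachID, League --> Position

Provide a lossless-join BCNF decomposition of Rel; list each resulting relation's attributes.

Candidate key of the original relation: {CoachID, MatchID}.
In {City, CoachID, League, MatchID, Position, Stadium}, {Position} is not a superkey ({Position}⁺ restricted to this set is {City, Position}), so split on Position --> City into {City, Position} and {CoachID, League, MatchID, Position, Stadium}.
{City, Position}: every determinant is a superkey — BCNF.
In {CoachID, League, MatchID, Position, Stadium}, {Stadium} is not a superkey ({Stadium}⁺ restricted to this set is {Position, Stadium}), so split on Stadium --> Position into {Position, Stadium} and {CoachID, League, MatchID, Stadium}.
{Position, Stadium}: every determinant is a superkey — BCNF.
{CoachID, League, MatchID, Stadium}: every determinant is a superkey — BCNF.

{City, Position}; {CoachID, League, MatchID, Stadium}; {Position, Stadium}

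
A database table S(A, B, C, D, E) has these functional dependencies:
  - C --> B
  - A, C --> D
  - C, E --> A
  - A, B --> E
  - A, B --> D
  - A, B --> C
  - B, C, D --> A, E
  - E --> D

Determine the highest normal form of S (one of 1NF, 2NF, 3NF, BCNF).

Candidate keys: {A, B}, {A, C}, {C, D}, {C, E}. Prime attributes: {A, B, C, D, E}.
For C --> B we have {C}⁺ = {B, C}; {C} is not a superkey, so BCNF fails.
Its right-hand attributes {B} are all prime, as are those of every other non-superkey FD — the relation is in 3NF.

3NF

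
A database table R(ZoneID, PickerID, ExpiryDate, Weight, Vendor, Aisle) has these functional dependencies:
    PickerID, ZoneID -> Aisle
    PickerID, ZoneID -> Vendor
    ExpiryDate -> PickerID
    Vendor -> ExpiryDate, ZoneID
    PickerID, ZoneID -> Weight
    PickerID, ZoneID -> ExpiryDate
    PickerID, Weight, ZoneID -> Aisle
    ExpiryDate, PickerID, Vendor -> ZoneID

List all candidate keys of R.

{Vendor}⁺ = {Aisle, ExpiryDate, PickerID, Vendor, Weight, ZoneID} — all of the relation — so {Vendor} is a candidate key.
{ExpiryDate, ZoneID}⁺ = {Aisle, ExpiryDate, PickerID, Vendor, Weight, ZoneID} — all of the relation — so {ExpiryDate, ZoneID} is a candidate key.
{PickerID, ZoneID}⁺ = {Aisle, ExpiryDate, PickerID, Vendor, Weight, ZoneID} — all of the relation — so {PickerID, ZoneID} is a candidate key.
Any other superkey properly contains one of these, so there are no further candidate keys.

{ExpiryDate, ZoneID}, {PickerID, ZoneID}, {Vendor}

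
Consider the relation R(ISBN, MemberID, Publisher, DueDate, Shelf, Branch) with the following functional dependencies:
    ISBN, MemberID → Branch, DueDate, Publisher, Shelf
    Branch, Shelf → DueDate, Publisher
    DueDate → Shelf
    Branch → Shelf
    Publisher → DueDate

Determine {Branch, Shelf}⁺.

Start with {Branch, Shelf}.
Branch, Shelf → DueDate, Publisher applies; add {DueDate, Publisher} → now {Branch, DueDate, Publisher, Shelf}.
No further FD applies.

{Branch, DueDate, Publisher, Shelf}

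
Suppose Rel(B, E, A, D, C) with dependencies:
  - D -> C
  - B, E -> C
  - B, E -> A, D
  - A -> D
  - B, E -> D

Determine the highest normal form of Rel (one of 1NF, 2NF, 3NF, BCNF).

Candidate key: {B, E}. Prime attributes: {B, E}.
D -> C breaks BCNF: {D}⁺ = {C, D}, so {D} is not a superkey.
Because {C} is non-prime and the left side of D -> C is not a superkey, the relation is not in 3NF.
No proper subset of a key has a non-prime attribute in its closure, so there is no partial dependency; 2NF holds.

2NF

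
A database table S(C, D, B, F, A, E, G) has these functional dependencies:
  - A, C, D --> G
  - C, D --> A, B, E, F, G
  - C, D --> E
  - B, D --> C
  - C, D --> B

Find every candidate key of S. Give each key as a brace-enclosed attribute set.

{B, D}, {C, D}

No FD produces {D}, so it must be in every candidate key.
{B, D} is a candidate key since {B, D}⁺ = {A, B, C, D, E, F, G} covers every attribute.
{C, D} is a candidate key since {C, D}⁺ = {A, B, C, D, E, F, G} covers every attribute.
These are minimal and exhaustive — every other superkey contains one of them.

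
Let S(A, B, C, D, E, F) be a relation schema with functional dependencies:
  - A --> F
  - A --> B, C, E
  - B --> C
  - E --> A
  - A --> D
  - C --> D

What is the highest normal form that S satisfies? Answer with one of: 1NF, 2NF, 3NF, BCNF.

2NF

Candidate keys: {A}, {E}. Prime attributes: {A, E}.
B --> C breaks BCNF: {B}⁺ = {B, C, D}, so {B} is not a superkey.
Because {C} is non-prime and the left side of B --> C is not a superkey, the relation is not in 3NF.
With only single-attribute keys there can be no partial dependency, so 2NF holds.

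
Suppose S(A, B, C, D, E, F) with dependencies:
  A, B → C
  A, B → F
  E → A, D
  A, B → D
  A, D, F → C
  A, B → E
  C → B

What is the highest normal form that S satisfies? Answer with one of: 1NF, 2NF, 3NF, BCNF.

3NF

Candidate keys: {A, B}, {A, C}, {A, D, F}, {B, E}, {C, E}, {E, F}. Prime attributes: {A, B, C, D, E, F}.
E → A, D breaks BCNF: {E}⁺ = {A, D, E}, so {E} is not a superkey.
But every attribute on its right side ({A, D}) is prime, and the same holds for every other non-superkey FD, so 3NF still holds.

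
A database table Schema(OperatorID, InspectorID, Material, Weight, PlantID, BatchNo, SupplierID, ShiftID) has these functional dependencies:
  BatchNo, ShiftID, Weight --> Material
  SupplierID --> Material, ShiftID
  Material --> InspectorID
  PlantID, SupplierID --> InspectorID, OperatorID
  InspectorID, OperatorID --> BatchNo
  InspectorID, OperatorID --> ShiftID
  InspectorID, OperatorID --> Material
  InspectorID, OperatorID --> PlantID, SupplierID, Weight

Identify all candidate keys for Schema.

{BatchNo, OperatorID, ShiftID, Weight}, {InspectorID, OperatorID}, {Material, OperatorID}, {OperatorID, SupplierID}, {PlantID, SupplierID}

Closure of {InspectorID, OperatorID} is {BatchNo, InspectorID, Material, OperatorID, PlantID, ShiftID, SupplierID, Weight}, the whole schema; {InspectorID, OperatorID} is a candidate key.
Closure of {Material, OperatorID} is {BatchNo, InspectorID, Material, OperatorID, PlantID, ShiftID, SupplierID, Weight}, the whole schema; {Material, OperatorID} is a candidate key.
Closure of {OperatorID, SupplierID} is {BatchNo, InspectorID, Material, OperatorID, PlantID, ShiftID, SupplierID, Weight}, the whole schema; {OperatorID, SupplierID} is a candidate key.
Closure of {PlantID, SupplierID} is {BatchNo, InspectorID, Material, OperatorID, PlantID, ShiftID, SupplierID, Weight}, the whole schema; {PlantID, SupplierID} is a candidate key.
Closure of {BatchNo, OperatorID, ShiftID, Weight} is {BatchNo, InspectorID, Material, OperatorID, PlantID, ShiftID, SupplierID, Weight}, the whole schema; {BatchNo, OperatorID, ShiftID, Weight} is a candidate key.
No proper subset of any of these is a key, and no other minimal superkey exists.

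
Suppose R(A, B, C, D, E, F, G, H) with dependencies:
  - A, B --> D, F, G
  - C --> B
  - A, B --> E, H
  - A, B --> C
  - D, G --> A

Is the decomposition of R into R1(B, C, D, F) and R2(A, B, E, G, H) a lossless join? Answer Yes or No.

The shared attributes are {B} and {B}⁺ = {B}.
R1 ⊄ {B} and R2 ⊄ {B}, so the split is lossy.

No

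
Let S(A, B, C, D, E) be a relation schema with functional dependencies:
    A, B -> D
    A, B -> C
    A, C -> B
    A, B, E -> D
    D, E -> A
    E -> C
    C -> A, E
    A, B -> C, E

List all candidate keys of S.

Closure of {C} is {A, B, C, D, E}, the whole schema; {C} is a candidate key.
Closure of {E} is {A, B, C, D, E}, the whole schema; {E} is a candidate key.
Closure of {A, B} is {A, B, C, D, E}, the whole schema; {A, B} is a candidate key.
Any other superkey properly contains one of these, so there are no further candidate keys.

{A, B}, {C}, {E}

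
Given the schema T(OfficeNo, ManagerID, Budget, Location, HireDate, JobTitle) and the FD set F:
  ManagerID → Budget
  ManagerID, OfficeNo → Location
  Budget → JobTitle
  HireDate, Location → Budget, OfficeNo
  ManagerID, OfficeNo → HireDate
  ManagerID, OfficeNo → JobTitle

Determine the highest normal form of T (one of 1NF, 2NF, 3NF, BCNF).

1NF

Candidate keys: {HireDate, Location, ManagerID}, {ManagerID, OfficeNo}. Prime attributes: {HireDate, Location, ManagerID, OfficeNo}.
For ManagerID → Budget we have {ManagerID}⁺ = {Budget, JobTitle, ManagerID}; {ManagerID} is not a superkey, so BCNF fails.
Because {Budget} is non-prime and the left side of ManagerID → Budget is not a superkey, the relation is not in 3NF.
Since {ManagerID} ⊂ {ManagerID, OfficeNo} and {ManagerID}⁺ ⊇ {Budget, JobTitle} with {Budget, JobTitle} non-prime, there is a partial dependency; 2NF fails.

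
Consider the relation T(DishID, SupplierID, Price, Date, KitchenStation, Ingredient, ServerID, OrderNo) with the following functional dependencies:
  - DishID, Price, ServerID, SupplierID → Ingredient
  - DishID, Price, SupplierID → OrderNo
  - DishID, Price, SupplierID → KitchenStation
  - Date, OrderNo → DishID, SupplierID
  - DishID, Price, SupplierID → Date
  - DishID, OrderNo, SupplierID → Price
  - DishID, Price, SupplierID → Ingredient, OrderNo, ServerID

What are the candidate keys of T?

{Date, OrderNo}, {DishID, OrderNo, SupplierID}, {DishID, Price, SupplierID}

{Date, OrderNo}⁺ = {Date, DishID, Ingredient, KitchenStation, OrderNo, Price, ServerID, SupplierID} — all of the relation — so {Date, OrderNo} is a candidate key.
{DishID, OrderNo, SupplierID}⁺ = {Date, DishID, Ingredient, KitchenStation, OrderNo, Price, ServerID, SupplierID} — all of the relation — so {DishID, OrderNo, SupplierID} is a candidate key.
{DishID, Price, SupplierID}⁺ = {Date, DishID, Ingredient, KitchenStation, OrderNo, Price, ServerID, SupplierID} — all of the relation — so {DishID, Price, SupplierID} is a candidate key.
No proper subset of any of these is a key, and no other minimal superkey exists.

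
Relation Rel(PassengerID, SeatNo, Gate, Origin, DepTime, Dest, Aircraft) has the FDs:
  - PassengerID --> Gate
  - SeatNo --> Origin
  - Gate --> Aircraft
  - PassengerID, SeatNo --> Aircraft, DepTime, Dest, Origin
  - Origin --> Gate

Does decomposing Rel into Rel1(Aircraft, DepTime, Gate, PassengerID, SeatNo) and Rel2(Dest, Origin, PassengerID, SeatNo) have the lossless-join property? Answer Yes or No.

Yes

Common attributes: {PassengerID, SeatNo}; their closure is {Aircraft, DepTime, Dest, Gate, Origin, PassengerID, SeatNo}.
Rel1 is contained in that closure, so Rel1 ∩ Rel2 --> Rel1 holds and the join is lossless.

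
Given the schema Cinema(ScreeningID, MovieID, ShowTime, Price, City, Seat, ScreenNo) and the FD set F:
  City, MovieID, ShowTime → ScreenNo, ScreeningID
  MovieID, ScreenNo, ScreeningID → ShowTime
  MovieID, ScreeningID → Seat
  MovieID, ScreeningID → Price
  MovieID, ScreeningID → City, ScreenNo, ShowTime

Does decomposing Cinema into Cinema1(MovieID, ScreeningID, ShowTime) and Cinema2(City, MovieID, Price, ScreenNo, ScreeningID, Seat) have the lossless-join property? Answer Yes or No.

Yes

Cinema1 ∩ Cinema2 = {MovieID, ScreeningID}; its closure under F is {City, MovieID, Price, ScreenNo, ScreeningID, Seat, ShowTime}.
This includes all of Cinema1, so the common attributes are a superkey of Cinema1 — the join is lossless.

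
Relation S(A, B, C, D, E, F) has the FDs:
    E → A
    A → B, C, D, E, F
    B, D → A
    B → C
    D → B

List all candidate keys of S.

{A}⁺ = {A, B, C, D, E, F}, which is every attribute, so {A} is a candidate key.
{D}⁺ = {A, B, C, D, E, F}, which is every attribute, so {D} is a candidate key.
{E}⁺ = {A, B, C, D, E, F}, which is every attribute, so {E} is a candidate key.
Any other superkey properly contains one of these, so there are no further candidate keys.

{A}, {D}, {E}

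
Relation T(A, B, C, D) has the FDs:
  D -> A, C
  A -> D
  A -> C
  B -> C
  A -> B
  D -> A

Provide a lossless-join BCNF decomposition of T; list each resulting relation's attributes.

Candidate keys of the original relation: {A}, {D}.
In {A, B, C, D}, {B} is not a superkey ({B}⁺ restricted to this set is {B, C}), so split on B -> C into {B, C} and {A, B, D}.
{B, C} has no BCNF violation.
{A, B, D} has no BCNF violation.

{A, B, D}; {B, C}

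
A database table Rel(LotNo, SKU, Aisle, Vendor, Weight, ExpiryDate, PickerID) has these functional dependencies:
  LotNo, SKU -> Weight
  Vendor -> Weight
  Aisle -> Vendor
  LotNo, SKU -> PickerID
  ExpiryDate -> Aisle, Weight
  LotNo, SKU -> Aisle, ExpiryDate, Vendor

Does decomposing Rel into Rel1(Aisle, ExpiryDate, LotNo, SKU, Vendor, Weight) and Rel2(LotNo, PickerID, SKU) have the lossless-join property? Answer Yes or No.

Rel1 ∩ Rel2 = {LotNo, SKU}; its closure under F is {Aisle, ExpiryDate, LotNo, PickerID, SKU, Vendor, Weight}.
This includes all of Rel1, so the common attributes are a superkey of Rel1 — the join is lossless.

Yes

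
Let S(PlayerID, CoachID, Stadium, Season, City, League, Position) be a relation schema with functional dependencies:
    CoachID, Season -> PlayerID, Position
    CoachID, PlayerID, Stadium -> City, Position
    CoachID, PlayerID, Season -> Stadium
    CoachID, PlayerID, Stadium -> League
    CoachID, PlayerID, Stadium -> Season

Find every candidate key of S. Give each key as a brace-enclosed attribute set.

{CoachID, PlayerID, Stadium}, {CoachID, Season}

No FD produces {CoachID}, so it must be in every candidate key.
{CoachID, Season}⁺ = {City, CoachID, League, PlayerID, Position, Season, Stadium} — all of the relation — so {CoachID, Season} is a candidate key.
{CoachID, PlayerID, Stadium}⁺ = {City, CoachID, League, PlayerID, Position, Season, Stadium} — all of the relation — so {CoachID, PlayerID, Stadium} is a candidate key.
Any other superkey properly contains one of these, so there are no further candidate keys.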